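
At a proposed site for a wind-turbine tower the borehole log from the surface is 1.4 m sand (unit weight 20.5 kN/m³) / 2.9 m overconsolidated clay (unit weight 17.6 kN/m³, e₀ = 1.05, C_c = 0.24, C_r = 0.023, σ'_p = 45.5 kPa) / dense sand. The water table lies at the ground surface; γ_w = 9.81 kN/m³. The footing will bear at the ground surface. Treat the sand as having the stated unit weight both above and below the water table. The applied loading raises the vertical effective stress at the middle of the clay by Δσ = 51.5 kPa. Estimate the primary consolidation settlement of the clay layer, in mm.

S_c ≈ 86.8 mm

Mid-depth of clay below the ground surface: z = 1.4 + 2.9/2 = 2.85 m.
Total vertical stress at mid-clay: σ_v = 20.5×1.4 + 17.6×1.45 = 54.22 kPa.
Pore pressure: u = 9.81×(2.85 − 0) = 27.959 kPa.
Initial effective stress: σ'_0 = σ_v − u = 54.22 − 27.959 = 26.261 kPa.
Final effective stress: σ'_f = 26.261 + 51.5 = 77.761 kPa.
σ'_f = 77.761 > σ'_p = 45.5 kPa, so the stress path crosses the preconsolidation pressure — recompression up to σ'_p, then virgin compression beyond:
S_c = H/(1+e₀)·[C_r·log₁₀(σ'_p/σ'_0) + C_c·log₁₀(σ'_f/σ'_p)]
    = 2.9/2.05 × [0.023×log₁₀(45.5/26.261) + 0.24×log₁₀(77.761/45.5)]
    = 1.4146 × [0.0054901 + 0.05586] = 0.08679 m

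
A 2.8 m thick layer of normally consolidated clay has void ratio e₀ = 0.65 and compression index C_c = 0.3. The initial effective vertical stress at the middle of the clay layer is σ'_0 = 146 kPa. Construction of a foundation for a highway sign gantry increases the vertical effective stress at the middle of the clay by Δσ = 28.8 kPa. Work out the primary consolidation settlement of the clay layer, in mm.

S_c ≈ 39.8 mm

Final effective stress: σ'_f = σ'_0 + Δσ = 146 + 28.8 = 174.8 kPa.
Normally consolidated clay, so the full stress increment lies on the virgin compression line:
S_c = C_c·H/(1+e₀)·log₁₀(σ'_f/σ'_0) = 0.3×2.8/(1+0.65)×log₁₀(174.8/146)
    = 0.50909 × 0.078189 = 0.03981 m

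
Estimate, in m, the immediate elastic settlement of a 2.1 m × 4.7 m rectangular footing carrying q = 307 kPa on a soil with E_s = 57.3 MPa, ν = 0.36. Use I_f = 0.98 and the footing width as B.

Immediate (elastic) settlement: S_e = q·B·(1−ν²)/E_s · I_f.
E_s = 57.3 MPa = 57300 kPa.
S_e = 307 × 2.1 × (1 − 0.36²) / 57300 × 0.98
    = 307 × 2.1 × 0.8704 / 57300 × 0.98
    = 0.009597 m

S_e ≈ 0.0096 m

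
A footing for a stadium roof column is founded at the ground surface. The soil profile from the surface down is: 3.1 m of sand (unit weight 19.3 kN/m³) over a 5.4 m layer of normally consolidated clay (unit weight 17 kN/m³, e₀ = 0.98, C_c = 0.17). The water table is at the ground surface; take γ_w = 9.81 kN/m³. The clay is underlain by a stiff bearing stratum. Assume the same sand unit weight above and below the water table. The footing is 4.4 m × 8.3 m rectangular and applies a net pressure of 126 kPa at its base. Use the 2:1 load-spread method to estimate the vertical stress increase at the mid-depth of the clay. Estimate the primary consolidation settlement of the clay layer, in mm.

S_c ≈ 101 mm

Mid-depth of clay below the ground surface: z = 3.1 + 5.4/2 = 5.8 m.
Total vertical stress at mid-clay: σ_v = 19.3×3.1 + 17×2.7 = 105.73 kPa.
Pore pressure: u = 9.81×(5.8 − 0) = 56.898 kPa.
Initial effective stress: σ'_0 = σ_v − u = 105.73 − 56.898 = 48.832 kPa.
Stress increase at mid-clay by the 2:1 spreading method:
Δσ = qBL/((B+z)(L+z)) = 126×4.4×8.3/((4.4+5.8)(8.3+5.8)) = 31.995 kPa
Final effective stress: σ'_f = σ'_0 + Δσ = 48.832 + 31.995 = 80.827 kPa.
Normally consolidated clay, so the full stress increment lies on the virgin compression line:
S_c = C_c·H/(1+e₀)·log₁₀(σ'_f/σ'_0) = 0.17×5.4/(1+0.98)×log₁₀(80.827/48.832)
    = 0.46364 × 0.21885 = 0.1015 m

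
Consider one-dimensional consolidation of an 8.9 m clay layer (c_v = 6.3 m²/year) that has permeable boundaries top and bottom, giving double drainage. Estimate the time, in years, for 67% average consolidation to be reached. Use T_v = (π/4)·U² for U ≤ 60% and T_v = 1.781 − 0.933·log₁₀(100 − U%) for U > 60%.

t ≈ 1.14 years

Drainage path length: H_d = H/2 = 4.45 m (double drainage).
U > 60%: T_v = 1.781 − 0.933·log₁₀(100 − 67) = 0.36423.
t = T_v·H_d²/c_v = 0.36423×4.45²/6.3 = 1.145 years.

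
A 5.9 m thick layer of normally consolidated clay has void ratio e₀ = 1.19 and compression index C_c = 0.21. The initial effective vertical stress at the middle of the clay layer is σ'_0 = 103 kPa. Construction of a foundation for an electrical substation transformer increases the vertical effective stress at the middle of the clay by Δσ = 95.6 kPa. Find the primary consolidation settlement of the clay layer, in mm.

Final effective stress: σ'_f = σ'_0 + Δσ = 103 + 95.6 = 198.6 kPa.
Normally consolidated clay, so the full stress increment lies on the virgin compression line:
S_c = C_c·H/(1+e₀)·log₁₀(σ'_f/σ'_0) = 0.21×5.9/(1+1.19)×log₁₀(198.6/103)
    = 0.56575 × 0.28514 = 0.1613 m

S_c ≈ 161 mm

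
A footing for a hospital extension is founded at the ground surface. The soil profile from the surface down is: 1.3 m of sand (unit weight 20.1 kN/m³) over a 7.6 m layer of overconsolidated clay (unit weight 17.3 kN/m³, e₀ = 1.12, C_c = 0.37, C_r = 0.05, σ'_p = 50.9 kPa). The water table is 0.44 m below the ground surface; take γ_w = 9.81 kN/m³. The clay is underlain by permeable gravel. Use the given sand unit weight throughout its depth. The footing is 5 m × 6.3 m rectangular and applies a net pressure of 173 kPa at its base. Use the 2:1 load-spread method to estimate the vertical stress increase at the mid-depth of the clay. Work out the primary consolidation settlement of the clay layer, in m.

Mid-depth of clay below the ground surface: z = 1.3 + 7.6/2 = 5.1 m.
Total vertical stress at mid-clay: σ_v = 20.1×1.3 + 17.3×3.8 = 91.87 kPa.
Pore pressure: u = 9.81×(5.1 − 0.44) = 45.715 kPa.
Initial effective stress: σ'_0 = σ_v − u = 91.87 − 45.715 = 46.155 kPa.
Stress increase at mid-clay by the 2:1 spreading method:
Δσ = qBL/((B+z)(L+z)) = 173×5×6.3/((5+5.1)(6.3+5.1)) = 47.329 kPa
Final effective stress: σ'_f = 46.155 + 47.329 = 93.484 kPa.
σ'_f = 93.484 > σ'_p = 50.9 kPa, so the stress path crosses the preconsolidation pressure — recompression up to σ'_p, then virgin compression beyond:
S_c = H/(1+e₀)·[C_r·log₁₀(σ'_p/σ'_0) + C_c·log₁₀(σ'_f/σ'_p)]
    = 7.6/2.12 × [0.05×log₁₀(50.9/46.155) + 0.37×log₁₀(93.484/50.9)]
    = 3.5849 × [0.002125 + 0.097687] = 0.3578 m

S_c ≈ 0.358 m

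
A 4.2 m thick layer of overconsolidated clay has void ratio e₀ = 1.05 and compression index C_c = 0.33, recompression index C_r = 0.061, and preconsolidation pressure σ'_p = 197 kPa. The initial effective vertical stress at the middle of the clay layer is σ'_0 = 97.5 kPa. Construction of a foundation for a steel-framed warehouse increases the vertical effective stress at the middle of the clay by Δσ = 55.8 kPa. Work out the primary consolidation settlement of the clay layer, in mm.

S_c ≈ 24.6 mm

Final effective stress: σ'_f = 97.5 + 55.8 = 153.3 kPa.
σ'_f = 153.3 ≤ σ'_p = 197 kPa, so the clay remains overconsolidated and only the recompression index applies:
S_c = C_r·H/(1+e₀)·log₁₀(σ'_f/σ'_0) = 0.061×4.2/2.05×log₁₀(153.3/97.5)
    = 0.12498 × 0.19654 = 0.02456 m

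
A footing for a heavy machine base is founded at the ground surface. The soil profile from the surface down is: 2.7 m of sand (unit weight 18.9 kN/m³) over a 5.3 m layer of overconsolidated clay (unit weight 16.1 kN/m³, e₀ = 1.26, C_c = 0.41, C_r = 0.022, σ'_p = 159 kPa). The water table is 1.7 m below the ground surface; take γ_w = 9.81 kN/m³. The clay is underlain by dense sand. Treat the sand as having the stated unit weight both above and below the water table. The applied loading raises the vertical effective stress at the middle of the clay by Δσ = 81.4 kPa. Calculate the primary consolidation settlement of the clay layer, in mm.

S_c ≈ 19.7 mm

Mid-depth of clay below the ground surface: z = 2.7 + 5.3/2 = 5.35 m.
Total vertical stress at mid-clay: σ_v = 18.9×2.7 + 16.1×2.65 = 93.695 kPa.
Pore pressure: u = 9.81×(5.35 − 1.7) = 35.806 kPa.
Initial effective stress: σ'_0 = σ_v − u = 93.695 − 35.806 = 57.889 kPa.
Final effective stress: σ'_f = 57.889 + 81.4 = 139.29 kPa.
σ'_f = 139.29 ≤ σ'_p = 159 kPa, so the clay remains overconsolidated and only the recompression index applies:
S_c = C_r·H/(1+e₀)·log₁₀(σ'_f/σ'_0) = 0.022×5.3/2.26×log₁₀(139.29/57.889)
    = 0.051592 × 0.38132 = 0.01967 m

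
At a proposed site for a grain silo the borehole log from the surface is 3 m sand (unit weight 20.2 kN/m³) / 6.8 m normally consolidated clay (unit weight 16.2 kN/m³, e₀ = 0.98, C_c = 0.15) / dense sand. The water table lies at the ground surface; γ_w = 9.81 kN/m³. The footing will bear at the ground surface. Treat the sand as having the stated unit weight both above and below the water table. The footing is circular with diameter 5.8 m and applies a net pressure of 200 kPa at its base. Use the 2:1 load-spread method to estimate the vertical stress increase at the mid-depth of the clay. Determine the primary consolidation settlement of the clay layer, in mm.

Mid-depth of clay below the ground surface: z = 3 + 6.8/2 = 6.4 m.
Total vertical stress at mid-clay: σ_v = 20.2×3 + 16.2×3.4 = 115.68 kPa.
Pore pressure: u = 9.81×(6.4 − 0) = 62.784 kPa.
Initial effective stress: σ'_0 = σ_v − u = 115.68 − 62.784 = 52.896 kPa.
Stress increase at mid-clay by the 2:1 spreading method:
Δσ ≈ qD²/(D+z)² = 200×5.8²/(5.8+6.4)² = 45.203 kPa
Final effective stress: σ'_f = σ'_0 + Δσ = 52.896 + 45.203 = 98.099 kPa.
Normally consolidated clay, so the full stress increment lies on the virgin compression line:
S_c = C_c·H/(1+e₀)·log₁₀(σ'_f/σ'_0) = 0.15×6.8/(1+0.98)×log₁₀(98.099/52.896)
    = 0.51515 × 0.26824 = 0.1382 m

S_c ≈ 138 mm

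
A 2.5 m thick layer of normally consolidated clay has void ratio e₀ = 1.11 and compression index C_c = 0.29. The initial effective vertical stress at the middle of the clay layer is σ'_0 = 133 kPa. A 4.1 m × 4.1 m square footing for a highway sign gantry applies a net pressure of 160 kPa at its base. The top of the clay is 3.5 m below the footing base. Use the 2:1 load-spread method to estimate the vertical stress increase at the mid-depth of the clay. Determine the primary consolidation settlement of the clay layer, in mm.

Mid-depth of clay below the footing base: z = 3.5 + 2.5/2 = 4.75 m.
Stress increase at mid-clay by the 2:1 spreading method:
Δσ = qBL/((B+z)(L+z)) = 160×4.1×4.1/((4.1+4.75)(4.1+4.75)) = 34.34 kPa
Final effective stress: σ'_f = σ'_0 + Δσ = 133 + 34.34 = 167.34 kPa.
Normally consolidated clay, so the full stress increment lies on the virgin compression line:
S_c = C_c·H/(1+e₀)·log₁₀(σ'_f/σ'_0) = 0.29×2.5/(1+1.11)×log₁₀(167.34/133)
    = 0.3436 × 0.099748 = 0.03427 m

S_c ≈ 34.3 mm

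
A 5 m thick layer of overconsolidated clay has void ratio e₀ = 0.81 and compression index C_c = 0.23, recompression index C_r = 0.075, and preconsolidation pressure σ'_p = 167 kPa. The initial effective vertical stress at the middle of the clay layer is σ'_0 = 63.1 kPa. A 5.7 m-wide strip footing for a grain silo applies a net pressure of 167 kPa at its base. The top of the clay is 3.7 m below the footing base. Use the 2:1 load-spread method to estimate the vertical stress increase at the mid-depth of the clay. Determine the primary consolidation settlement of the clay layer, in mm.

S_c ≈ 73.7 mm

Mid-depth of clay below the footing base: z = 3.7 + 5/2 = 6.2 m.
Stress increase at mid-clay by the 2:1 spreading method:
Δσ = qB/(B+z) = 167×5.7/(5.7+6.2) = 79.992 kPa
Final effective stress: σ'_f = 63.1 + 79.992 = 143.09 kPa.
σ'_f = 143.09 ≤ σ'_p = 167 kPa, so the clay remains overconsolidated and only the recompression index applies:
S_c = C_r·H/(1+e₀)·log₁₀(σ'_f/σ'_0) = 0.075×5/1.81×log₁₀(143.09/63.1)
    = 0.20718 × 0.35558 = 0.07367 m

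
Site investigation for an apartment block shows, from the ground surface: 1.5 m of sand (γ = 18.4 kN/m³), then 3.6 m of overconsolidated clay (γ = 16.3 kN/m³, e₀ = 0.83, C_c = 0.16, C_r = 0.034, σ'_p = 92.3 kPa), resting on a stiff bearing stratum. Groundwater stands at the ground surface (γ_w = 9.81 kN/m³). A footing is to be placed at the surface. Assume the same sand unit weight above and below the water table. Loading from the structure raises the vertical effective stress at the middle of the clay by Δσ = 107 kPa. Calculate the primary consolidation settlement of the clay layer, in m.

S_c ≈ 0.0869 m

Mid-depth of clay below the ground surface: z = 1.5 + 3.6/2 = 3.3 m.
Total vertical stress at mid-clay: σ_v = 18.4×1.5 + 16.3×1.8 = 56.94 kPa.
Pore pressure: u = 9.81×(3.3 − 0) = 32.373 kPa.
Initial effective stress: σ'_0 = σ_v − u = 56.94 − 32.373 = 24.567 kPa.
Final effective stress: σ'_f = 24.567 + 107 = 131.57 kPa.
σ'_f = 131.57 > σ'_p = 92.3 kPa, so the stress path crosses the preconsolidation pressure — recompression up to σ'_p, then virgin compression beyond:
S_c = H/(1+e₀)·[C_r·log₁₀(σ'_p/σ'_0) + C_c·log₁₀(σ'_f/σ'_p)]
    = 3.6/1.83 × [0.034×log₁₀(92.3/24.567) + 0.16×log₁₀(131.57/92.3)]
    = 1.9672 × [0.019545 + 0.024633] = 0.08691 m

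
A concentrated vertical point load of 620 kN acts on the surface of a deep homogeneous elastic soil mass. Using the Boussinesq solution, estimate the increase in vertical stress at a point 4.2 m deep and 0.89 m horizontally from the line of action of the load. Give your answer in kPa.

Δσ_z ≈ 15 kPa

Boussinesq vertical stress below a point load on an elastic half-space:
Δσ_z = 3P/(2πz²) · [1 + (r/z)²]^(−5/2)
r/z = 0.89/4.2 = 0.2119; [1+(r/z)²]^(−5/2) = 0.896.
Δσ_z = 3×620/(2π×4.2²) × 0.896 = 16.782 × 0.896 = 15.04 kPa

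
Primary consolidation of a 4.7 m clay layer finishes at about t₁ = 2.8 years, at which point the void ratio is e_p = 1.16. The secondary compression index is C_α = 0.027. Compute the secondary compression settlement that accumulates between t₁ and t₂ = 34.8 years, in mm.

S_s ≈ 64.3 mm

Secondary compression: S_s = C_α·H/(1+e_p)·log₁₀(t₂/t₁)
S_s = 0.027×4.7/(1+1.16)×log₁₀(34.8/2.8)
    = 0.05875 × 1.094 = 0.0643 m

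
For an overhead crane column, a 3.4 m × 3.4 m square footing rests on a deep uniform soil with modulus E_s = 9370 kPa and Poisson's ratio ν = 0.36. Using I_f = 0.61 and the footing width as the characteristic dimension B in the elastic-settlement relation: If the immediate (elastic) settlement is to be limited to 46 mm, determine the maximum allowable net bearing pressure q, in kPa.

S_e = q·B·(1−ν²)/E_s · I_f  ⇒  q = S_e·E_s / (B·(1−ν²)·I_f).
q = 0.046 × 9370 / (3.4 × 0.8704 × 0.61) = 238.8 kPa

q ≈ 239 kPa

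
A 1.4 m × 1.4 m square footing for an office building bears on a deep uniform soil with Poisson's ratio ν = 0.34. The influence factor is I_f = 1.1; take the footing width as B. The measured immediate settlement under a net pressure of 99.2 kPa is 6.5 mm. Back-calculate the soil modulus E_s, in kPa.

E_s ≈ 20800 kPa

S_e = q·B·(1−ν²)/E_s · I_f  ⇒  E_s = q·B·(1−ν²)·I_f / S_e.
E_s = 99.2 × 1.4 × 0.8844 × 1.1 / 0.0065 = 20790 kPa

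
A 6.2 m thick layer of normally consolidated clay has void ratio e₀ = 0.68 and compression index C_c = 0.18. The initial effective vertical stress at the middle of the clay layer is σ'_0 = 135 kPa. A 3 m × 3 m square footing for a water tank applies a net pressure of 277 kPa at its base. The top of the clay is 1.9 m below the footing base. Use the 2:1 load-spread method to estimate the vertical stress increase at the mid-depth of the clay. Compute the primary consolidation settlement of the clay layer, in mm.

S_c ≈ 73.1 mm

Mid-depth of clay below the footing base: z = 1.9 + 6.2/2 = 5 m.
Stress increase at mid-clay by the 2:1 spreading method:
Δσ = qBL/((B+z)(L+z)) = 277×3×3/((3+5)(3+5)) = 38.953 kPa
Final effective stress: σ'_f = σ'_0 + Δσ = 135 + 38.953 = 173.95 kPa.
Normally consolidated clay, so the full stress increment lies on the virgin compression line:
S_c = C_c·H/(1+e₀)·log₁₀(σ'_f/σ'_0) = 0.18×6.2/(1+0.68)×log₁₀(173.95/135)
    = 0.66429 × 0.11009 = 0.07313 m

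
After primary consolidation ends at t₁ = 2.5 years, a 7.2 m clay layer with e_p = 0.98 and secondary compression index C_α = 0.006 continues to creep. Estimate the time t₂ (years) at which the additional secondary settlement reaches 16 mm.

S_s = C_α·H/(1+e_p)·log₁₀(t₂/t₁) ⇒ log₁₀(t₂/t₁) = S_s·(1+e_p)/(C_α·H).
log₁₀(t₂/t₁) = 0.016 × (1+0.98) / (0.006×7.2) = 0.7333
t₂ = t₁ × 10^0.7333 = 2.5 × 5.412 = 13.53 years

t₂ ≈ 13.5 years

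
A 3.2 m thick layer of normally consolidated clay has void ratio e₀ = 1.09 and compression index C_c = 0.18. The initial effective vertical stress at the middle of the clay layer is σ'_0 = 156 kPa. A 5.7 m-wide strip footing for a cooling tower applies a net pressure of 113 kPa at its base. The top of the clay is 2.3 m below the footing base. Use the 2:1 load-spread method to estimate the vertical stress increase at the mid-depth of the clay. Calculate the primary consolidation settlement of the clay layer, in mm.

Mid-depth of clay below the footing base: z = 2.3 + 3.2/2 = 3.9 m.
Stress increase at mid-clay by the 2:1 spreading method:
Δσ = qB/(B+z) = 113×5.7/(5.7+3.9) = 67.094 kPa
Final effective stress: σ'_f = σ'_0 + Δσ = 156 + 67.094 = 223.09 kPa.
Normally consolidated clay, so the full stress increment lies on the virgin compression line:
S_c = C_c·H/(1+e₀)·log₁₀(σ'_f/σ'_0) = 0.18×3.2/(1+1.09)×log₁₀(223.09/156)
    = 0.2756 × 0.15536 = 0.04282 m

S_c ≈ 42.8 mm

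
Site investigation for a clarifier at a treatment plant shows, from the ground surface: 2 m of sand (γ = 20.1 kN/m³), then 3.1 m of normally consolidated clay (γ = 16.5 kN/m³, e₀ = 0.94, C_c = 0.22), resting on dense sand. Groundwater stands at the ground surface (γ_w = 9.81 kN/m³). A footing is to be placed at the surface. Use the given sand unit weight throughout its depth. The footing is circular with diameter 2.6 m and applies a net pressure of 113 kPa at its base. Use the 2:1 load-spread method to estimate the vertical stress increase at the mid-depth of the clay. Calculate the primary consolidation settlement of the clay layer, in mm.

Mid-depth of clay below the ground surface: z = 2 + 3.1/2 = 3.55 m.
Total vertical stress at mid-clay: σ_v = 20.1×2 + 16.5×1.55 = 65.775 kPa.
Pore pressure: u = 9.81×(3.55 − 0) = 34.825 kPa.
Initial effective stress: σ'_0 = σ_v − u = 65.775 − 34.825 = 30.95 kPa.
Stress increase at mid-clay by the 2:1 spreading method:
Δσ ≈ qD²/(D+z)² = 113×2.6²/(2.6+3.55)² = 20.196 kPa
Final effective stress: σ'_f = σ'_0 + Δσ = 30.95 + 20.196 = 51.146 kPa.
Normally consolidated clay, so the full stress increment lies on the virgin compression line:
S_c = C_c·H/(1+e₀)·log₁₀(σ'_f/σ'_0) = 0.22×3.1/(1+0.94)×log₁₀(51.146/30.95)
    = 0.35155 × 0.21815 = 0.07669 m

S_c ≈ 76.7 mm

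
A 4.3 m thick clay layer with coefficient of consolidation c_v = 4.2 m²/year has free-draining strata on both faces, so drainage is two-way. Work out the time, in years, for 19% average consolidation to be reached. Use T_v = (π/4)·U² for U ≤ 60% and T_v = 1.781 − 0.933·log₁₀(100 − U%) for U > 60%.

Drainage path length: H_d = H/2 = 2.15 m (double drainage).
U ≤ 60%: T_v = (π/4)·U² = (π/4)×0.19² = 0.028353.
t = T_v·H_d²/c_v = 0.028353×2.15²/4.2 = 0.03121 years.

t ≈ 0.0312 years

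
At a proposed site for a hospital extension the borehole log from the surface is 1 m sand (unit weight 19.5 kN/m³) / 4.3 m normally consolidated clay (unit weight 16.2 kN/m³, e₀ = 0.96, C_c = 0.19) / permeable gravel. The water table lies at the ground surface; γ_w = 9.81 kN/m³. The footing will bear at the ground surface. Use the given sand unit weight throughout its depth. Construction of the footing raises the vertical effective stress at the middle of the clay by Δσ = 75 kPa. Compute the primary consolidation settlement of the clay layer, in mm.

Mid-depth of clay below the ground surface: z = 1 + 4.3/2 = 3.15 m.
Total vertical stress at mid-clay: σ_v = 19.5×1 + 16.2×2.15 = 54.33 kPa.
Pore pressure: u = 9.81×(3.15 − 0) = 30.902 kPa.
Initial effective stress: σ'_0 = σ_v − u = 54.33 − 30.902 = 23.428 kPa.
Final effective stress: σ'_f = σ'_0 + Δσ = 23.428 + 75 = 98.428 kPa.
Normally consolidated clay, so the full stress increment lies on the virgin compression line:
S_c = C_c·H/(1+e₀)·log₁₀(σ'_f/σ'_0) = 0.19×4.3/(1+0.96)×log₁₀(98.428/23.428)
    = 0.41684 × 0.62338 = 0.2598 m

S_c ≈ 260 mm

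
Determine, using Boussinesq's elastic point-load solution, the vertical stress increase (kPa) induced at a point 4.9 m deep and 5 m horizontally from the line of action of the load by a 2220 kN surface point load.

Δσ_z ≈ 7.42 kPa

Boussinesq vertical stress below a point load on an elastic half-space:
Δσ_z = 3P/(2πz²) · [1 + (r/z)²]^(−5/2)
r/z = 5/4.9 = 1.0204; [1+(r/z)²]^(−5/2) = 0.16798.
Δσ_z = 3×2220/(2π×4.9²) × 0.16798 = 44.147 × 0.16798 = 7.416 kPa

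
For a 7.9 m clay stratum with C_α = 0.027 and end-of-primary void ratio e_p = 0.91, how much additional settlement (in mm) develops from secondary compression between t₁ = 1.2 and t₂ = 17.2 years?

S_s ≈ 129 mm

Secondary compression: S_s = C_α·H/(1+e_p)·log₁₀(t₂/t₁)
S_s = 0.027×7.9/(1+0.91)×log₁₀(17.2/1.2)
    = 0.1117 × 1.156 = 0.1291 m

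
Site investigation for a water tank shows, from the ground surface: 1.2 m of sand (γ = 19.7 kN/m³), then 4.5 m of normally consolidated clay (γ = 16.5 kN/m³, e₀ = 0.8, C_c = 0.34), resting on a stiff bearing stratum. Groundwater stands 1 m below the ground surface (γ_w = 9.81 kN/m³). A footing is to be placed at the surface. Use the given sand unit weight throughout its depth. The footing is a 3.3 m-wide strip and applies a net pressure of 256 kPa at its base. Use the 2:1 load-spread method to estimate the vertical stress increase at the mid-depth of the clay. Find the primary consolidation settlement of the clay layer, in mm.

S_c ≈ 548 mm

Mid-depth of clay below the ground surface: z = 1.2 + 4.5/2 = 3.45 m.
Total vertical stress at mid-clay: σ_v = 19.7×1.2 + 16.5×2.25 = 60.765 kPa.
Pore pressure: u = 9.81×(3.45 − 1) = 24.035 kPa.
Initial effective stress: σ'_0 = σ_v − u = 60.765 − 24.035 = 36.73 kPa.
Stress increase at mid-clay by the 2:1 spreading method:
Δσ = qB/(B+z) = 256×3.3/(3.3+3.45) = 125.16 kPa
Final effective stress: σ'_f = σ'_0 + Δσ = 36.73 + 125.16 = 161.89 kPa.
Normally consolidated clay, so the full stress increment lies on the virgin compression line:
S_c = C_c·H/(1+e₀)·log₁₀(σ'_f/σ'_0) = 0.34×4.5/(1+0.8)×log₁₀(161.89/36.73)
    = 0.85 × 0.6442 = 0.5476 m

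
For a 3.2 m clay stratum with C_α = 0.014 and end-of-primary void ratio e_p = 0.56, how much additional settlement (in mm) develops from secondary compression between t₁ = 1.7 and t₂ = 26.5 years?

Secondary compression: S_s = C_α·H/(1+e_p)·log₁₀(t₂/t₁)
S_s = 0.014×3.2/(1+0.56)×log₁₀(26.5/1.7)
    = 0.02872 × 1.193 = 0.03425 m

S_s ≈ 34.3 mm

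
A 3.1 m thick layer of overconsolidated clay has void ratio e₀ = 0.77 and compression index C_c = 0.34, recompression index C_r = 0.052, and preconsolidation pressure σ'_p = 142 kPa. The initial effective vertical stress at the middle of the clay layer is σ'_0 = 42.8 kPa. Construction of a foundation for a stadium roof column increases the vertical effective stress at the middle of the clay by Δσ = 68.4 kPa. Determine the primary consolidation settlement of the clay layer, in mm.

Final effective stress: σ'_f = 42.8 + 68.4 = 111.2 kPa.
σ'_f = 111.2 ≤ σ'_p = 142 kPa, so the clay remains overconsolidated and only the recompression index applies:
S_c = C_r·H/(1+e₀)·log₁₀(σ'_f/σ'_0) = 0.052×3.1/1.77×log₁₀(111.2/42.8)
    = 0.091073 × 0.41466 = 0.03776 m

S_c ≈ 37.8 mm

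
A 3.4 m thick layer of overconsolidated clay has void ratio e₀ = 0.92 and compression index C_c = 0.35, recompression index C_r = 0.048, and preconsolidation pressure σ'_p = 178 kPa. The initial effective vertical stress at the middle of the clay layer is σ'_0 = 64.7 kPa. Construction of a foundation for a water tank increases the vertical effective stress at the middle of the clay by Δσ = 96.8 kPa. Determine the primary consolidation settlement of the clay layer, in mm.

S_c ≈ 33.8 mm

Final effective stress: σ'_f = 64.7 + 96.8 = 161.5 kPa.
σ'_f = 161.5 ≤ σ'_p = 178 kPa, so the clay remains overconsolidated and only the recompression index applies:
S_c = C_r·H/(1+e₀)·log₁₀(σ'_f/σ'_0) = 0.048×3.4/1.92×log₁₀(161.5/64.7)
    = 0.084998 × 0.39727 = 0.03377 m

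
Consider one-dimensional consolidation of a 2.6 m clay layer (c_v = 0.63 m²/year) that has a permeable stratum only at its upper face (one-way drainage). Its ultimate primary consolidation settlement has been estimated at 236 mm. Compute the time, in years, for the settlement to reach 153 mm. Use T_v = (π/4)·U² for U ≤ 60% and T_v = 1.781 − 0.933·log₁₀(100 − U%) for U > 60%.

Drainage path length: H_d = H = 2.6 m (single drainage).
U = S(t)/S_ult = 153/236 = 0.6483.
U > 60%: T_v = 1.781 − 0.933·log₁₀(100 − 64.831) = 0.33843.
t = T_v·H_d²/c_v = 0.33843×2.6²/0.63 = 3.631 years.

t ≈ 3.63 years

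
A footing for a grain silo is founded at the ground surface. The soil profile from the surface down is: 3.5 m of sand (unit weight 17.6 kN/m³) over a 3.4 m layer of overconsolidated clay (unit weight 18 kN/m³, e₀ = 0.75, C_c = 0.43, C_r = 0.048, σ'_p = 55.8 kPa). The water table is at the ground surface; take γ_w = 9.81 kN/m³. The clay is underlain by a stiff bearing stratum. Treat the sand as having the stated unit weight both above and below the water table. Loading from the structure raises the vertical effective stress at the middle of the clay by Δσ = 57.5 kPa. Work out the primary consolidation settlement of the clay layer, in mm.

Mid-depth of clay below the ground surface: z = 3.5 + 3.4/2 = 5.2 m.
Total vertical stress at mid-clay: σ_v = 17.6×3.5 + 18×1.7 = 92.2 kPa.
Pore pressure: u = 9.81×(5.2 − 0) = 51.012 kPa.
Initial effective stress: σ'_0 = σ_v − u = 92.2 − 51.012 = 41.188 kPa.
Final effective stress: σ'_f = 41.188 + 57.5 = 98.688 kPa.
σ'_f = 98.688 > σ'_p = 55.8 kPa, so the stress path crosses the preconsolidation pressure — recompression up to σ'_p, then virgin compression beyond:
S_c = H/(1+e₀)·[C_r·log₁₀(σ'_p/σ'_0) + C_c·log₁₀(σ'_f/σ'_p)]
    = 3.4/1.75 × [0.048×log₁₀(55.8/41.188) + 0.43×log₁₀(98.688/55.8)]
    = 1.9429 × [0.0063294 + 0.10648] = 0.2192 m

S_c ≈ 219 mm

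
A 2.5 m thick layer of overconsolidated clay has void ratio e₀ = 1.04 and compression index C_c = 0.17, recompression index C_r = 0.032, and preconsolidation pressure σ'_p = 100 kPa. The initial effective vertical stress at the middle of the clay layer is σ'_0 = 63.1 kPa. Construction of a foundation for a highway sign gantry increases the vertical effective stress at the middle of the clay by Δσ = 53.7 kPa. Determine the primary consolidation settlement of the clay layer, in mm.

S_c ≈ 21.9 mm

Final effective stress: σ'_f = 63.1 + 53.7 = 116.8 kPa.
σ'_f = 116.8 > σ'_p = 100 kPa, so the stress path crosses the preconsolidation pressure — recompression up to σ'_p, then virgin compression beyond:
S_c = H/(1+e₀)·[C_r·log₁₀(σ'_p/σ'_0) + C_c·log₁₀(σ'_f/σ'_p)]
    = 2.5/2.04 × [0.032×log₁₀(100/63.1) + 0.17×log₁₀(116.8/100)]
    = 1.2255 × [0.0063991 + 0.011465] = 0.02189 m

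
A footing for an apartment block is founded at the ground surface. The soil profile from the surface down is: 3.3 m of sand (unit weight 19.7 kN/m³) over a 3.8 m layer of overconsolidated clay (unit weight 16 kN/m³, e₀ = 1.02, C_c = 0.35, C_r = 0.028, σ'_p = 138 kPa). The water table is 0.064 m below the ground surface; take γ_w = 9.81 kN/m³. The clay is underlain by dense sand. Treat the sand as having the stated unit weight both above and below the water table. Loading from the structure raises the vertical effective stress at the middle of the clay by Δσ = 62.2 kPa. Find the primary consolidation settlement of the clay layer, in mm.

S_c ≈ 19.9 mm

Mid-depth of clay below the ground surface: z = 3.3 + 3.8/2 = 5.2 m.
Total vertical stress at mid-clay: σ_v = 19.7×3.3 + 16×1.9 = 95.41 kPa.
Pore pressure: u = 9.81×(5.2 − 0.064) = 50.384 kPa.
Initial effective stress: σ'_0 = σ_v − u = 95.41 − 50.384 = 45.026 kPa.
Final effective stress: σ'_f = 45.026 + 62.2 = 107.23 kPa.
σ'_f = 107.23 ≤ σ'_p = 138 kPa, so the clay remains overconsolidated and only the recompression index applies:
S_c = C_r·H/(1+e₀)·log₁₀(σ'_f/σ'_0) = 0.028×3.8/2.02×log₁₀(107.23/45.026)
    = 0.052674 × 0.37685 = 0.01985 m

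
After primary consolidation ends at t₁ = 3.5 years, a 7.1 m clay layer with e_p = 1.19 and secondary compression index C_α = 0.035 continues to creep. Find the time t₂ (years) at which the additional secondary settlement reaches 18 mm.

S_s = C_α·H/(1+e_p)·log₁₀(t₂/t₁) ⇒ log₁₀(t₂/t₁) = S_s·(1+e_p)/(C_α·H).
log₁₀(t₂/t₁) = 0.018 × (1+1.19) / (0.035×7.1) = 0.1586
t₂ = t₁ × 10^0.1586 = 3.5 × 1.441 = 5.043 years

t₂ ≈ 5.04 years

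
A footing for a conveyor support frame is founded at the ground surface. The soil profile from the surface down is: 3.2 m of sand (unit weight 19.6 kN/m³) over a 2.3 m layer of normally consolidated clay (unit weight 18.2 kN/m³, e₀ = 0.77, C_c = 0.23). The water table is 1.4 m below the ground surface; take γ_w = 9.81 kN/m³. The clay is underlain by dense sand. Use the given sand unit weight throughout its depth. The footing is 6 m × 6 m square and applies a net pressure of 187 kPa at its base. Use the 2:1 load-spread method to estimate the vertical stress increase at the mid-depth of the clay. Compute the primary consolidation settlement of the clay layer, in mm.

Mid-depth of clay below the ground surface: z = 3.2 + 2.3/2 = 4.35 m.
Total vertical stress at mid-clay: σ_v = 19.6×3.2 + 18.2×1.15 = 83.65 kPa.
Pore pressure: u = 9.81×(4.35 − 1.4) = 28.94 kPa.
Initial effective stress: σ'_0 = σ_v − u = 83.65 − 28.94 = 54.71 kPa.
Stress increase at mid-clay by the 2:1 spreading method:
Δσ = qBL/((B+z)(L+z)) = 187×6×6/((6+4.35)(6+4.35)) = 62.844 kPa
Final effective stress: σ'_f = σ'_0 + Δσ = 54.71 + 62.844 = 117.55 kPa.
Normally consolidated clay, so the full stress increment lies on the virgin compression line:
S_c = C_c·H/(1+e₀)·log₁₀(σ'_f/σ'_0) = 0.23×2.3/(1+0.77)×log₁₀(117.55/54.71)
    = 0.29887 × 0.33216 = 0.09927 m

S_c ≈ 99.3 mm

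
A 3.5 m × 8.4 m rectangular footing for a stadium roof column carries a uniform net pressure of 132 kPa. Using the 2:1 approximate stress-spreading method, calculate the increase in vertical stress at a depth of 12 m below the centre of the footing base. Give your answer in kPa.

By the 2:1 method the load spreads at 1 horizontal : 2 vertical, so at depth z the loaded area has grown by z in each plan dimension:
Δσ = qBL/((B+z)(L+z)) = 132×3.5×8.4/((3.5+12)(8.4+12)) = 12.273 kPa

Δσ_z ≈ 12.3 kPa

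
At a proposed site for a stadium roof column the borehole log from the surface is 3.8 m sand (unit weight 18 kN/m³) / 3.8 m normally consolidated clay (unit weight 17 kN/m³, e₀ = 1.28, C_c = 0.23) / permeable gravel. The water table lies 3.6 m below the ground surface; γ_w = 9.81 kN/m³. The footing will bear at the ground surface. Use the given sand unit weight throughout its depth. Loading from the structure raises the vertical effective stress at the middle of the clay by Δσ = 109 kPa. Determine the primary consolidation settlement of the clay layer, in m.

Mid-depth of clay below the ground surface: z = 3.8 + 3.8/2 = 5.7 m.
Total vertical stress at mid-clay: σ_v = 18×3.8 + 17×1.9 = 100.7 kPa.
Pore pressure: u = 9.81×(5.7 − 3.6) = 20.601 kPa.
Initial effective stress: σ'_0 = σ_v − u = 100.7 − 20.601 = 80.099 kPa.
Final effective stress: σ'_f = σ'_0 + Δσ = 80.099 + 109 = 189.1 kPa.
Normally consolidated clay, so the full stress increment lies on the virgin compression line:
S_c = C_c·H/(1+e₀)·log₁₀(σ'_f/σ'_0) = 0.23×3.8/(1+1.28)×log₁₀(189.1/80.099)
    = 0.38333 × 0.37306 = 0.143 m

S_c ≈ 0.143 m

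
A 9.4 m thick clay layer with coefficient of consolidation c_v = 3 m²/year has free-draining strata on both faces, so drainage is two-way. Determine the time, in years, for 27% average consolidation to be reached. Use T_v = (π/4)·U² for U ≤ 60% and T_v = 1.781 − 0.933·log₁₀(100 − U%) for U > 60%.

t ≈ 0.422 years

Drainage path length: H_d = H/2 = 4.7 m (double drainage).
U ≤ 60%: T_v = (π/4)·U² = (π/4)×0.27² = 0.057256.
t = T_v·H_d²/c_v = 0.057256×4.7²/3 = 0.4216 years.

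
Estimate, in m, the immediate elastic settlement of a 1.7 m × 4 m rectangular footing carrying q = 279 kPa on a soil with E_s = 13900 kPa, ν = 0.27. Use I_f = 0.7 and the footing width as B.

S_e ≈ 0.0221 m

Immediate (elastic) settlement: S_e = q·B·(1−ν²)/E_s · I_f.
S_e = 279 × 1.7 × (1 − 0.27²) / 13900 × 0.7
    = 279 × 1.7 × 0.9271 / 13900 × 0.7
    = 0.02214 m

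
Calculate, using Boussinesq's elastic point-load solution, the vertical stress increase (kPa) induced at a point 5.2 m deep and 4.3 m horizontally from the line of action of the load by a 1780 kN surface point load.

Boussinesq vertical stress below a point load on an elastic half-space:
Δσ_z = 3P/(2πz²) · [1 + (r/z)²]^(−5/2)
r/z = 4.3/5.2 = 0.82692; [1+(r/z)²]^(−5/2) = 0.27181.
Δσ_z = 3×1780/(2π×5.2²) × 0.27181 = 31.431 × 0.27181 = 8.543 kPa

Δσ_z ≈ 8.54 kPa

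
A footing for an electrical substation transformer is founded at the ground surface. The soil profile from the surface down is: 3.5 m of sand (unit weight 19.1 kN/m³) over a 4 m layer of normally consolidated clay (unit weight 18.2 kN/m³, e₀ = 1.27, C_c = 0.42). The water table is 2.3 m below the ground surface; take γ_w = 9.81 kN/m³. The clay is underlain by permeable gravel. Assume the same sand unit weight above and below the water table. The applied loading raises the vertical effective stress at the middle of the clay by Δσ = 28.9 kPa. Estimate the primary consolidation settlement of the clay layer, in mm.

S_c ≈ 109 mm

Mid-depth of clay below the ground surface: z = 3.5 + 4/2 = 5.5 m.
Total vertical stress at mid-clay: σ_v = 19.1×3.5 + 18.2×2 = 103.25 kPa.
Pore pressure: u = 9.81×(5.5 − 2.3) = 31.392 kPa.
Initial effective stress: σ'_0 = σ_v − u = 103.25 − 31.392 = 71.858 kPa.
Final effective stress: σ'_f = σ'_0 + Δσ = 71.858 + 28.9 = 100.76 kPa.
Normally consolidated clay, so the full stress increment lies on the virgin compression line:
S_c = C_c·H/(1+e₀)·log₁₀(σ'_f/σ'_0) = 0.42×4/(1+1.27)×log₁₀(100.76/71.858)
    = 0.74009 × 0.14681 = 0.1087 m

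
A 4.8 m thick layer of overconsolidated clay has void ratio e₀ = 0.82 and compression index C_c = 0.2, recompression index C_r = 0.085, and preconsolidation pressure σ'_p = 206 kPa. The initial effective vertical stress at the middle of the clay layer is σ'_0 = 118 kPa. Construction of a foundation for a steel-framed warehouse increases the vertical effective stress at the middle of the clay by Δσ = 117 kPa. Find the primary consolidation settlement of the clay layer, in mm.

S_c ≈ 84.4 mm

Final effective stress: σ'_f = 118 + 117 = 235 kPa.
σ'_f = 235 > σ'_p = 206 kPa, so the stress path crosses the preconsolidation pressure — recompression up to σ'_p, then virgin compression beyond:
S_c = H/(1+e₀)·[C_r·log₁₀(σ'_p/σ'_0) + C_c·log₁₀(σ'_f/σ'_p)]
    = 4.8/1.82 × [0.085×log₁₀(206/118) + 0.2×log₁₀(235/206)]
    = 2.6374 × [0.020569 + 0.01144] = 0.08442 m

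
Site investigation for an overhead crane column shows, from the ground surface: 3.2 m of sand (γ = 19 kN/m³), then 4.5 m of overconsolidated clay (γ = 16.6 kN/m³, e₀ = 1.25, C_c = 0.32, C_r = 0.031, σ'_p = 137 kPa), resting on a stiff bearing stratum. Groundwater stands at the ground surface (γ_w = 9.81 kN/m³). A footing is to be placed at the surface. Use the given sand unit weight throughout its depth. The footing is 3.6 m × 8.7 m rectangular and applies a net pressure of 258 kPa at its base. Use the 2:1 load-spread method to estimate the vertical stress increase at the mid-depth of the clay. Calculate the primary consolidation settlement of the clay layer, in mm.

Mid-depth of clay below the ground surface: z = 3.2 + 4.5/2 = 5.45 m.
Total vertical stress at mid-clay: σ_v = 19×3.2 + 16.6×2.25 = 98.15 kPa.
Pore pressure: u = 9.81×(5.45 − 0) = 53.465 kPa.
Initial effective stress: σ'_0 = σ_v − u = 98.15 − 53.465 = 44.685 kPa.
Stress increase at mid-clay by the 2:1 spreading method:
Δσ = qBL/((B+z)(L+z)) = 258×3.6×8.7/((3.6+5.45)(8.7+5.45)) = 63.101 kPa
Final effective stress: σ'_f = 44.685 + 63.101 = 107.79 kPa.
σ'_f = 107.79 ≤ σ'_p = 137 kPa, so the clay remains overconsolidated and only the recompression index applies:
S_c = C_r·H/(1+e₀)·log₁₀(σ'_f/σ'_0) = 0.031×4.5/2.25×log₁₀(107.79/44.685)
    = 0.062 × 0.38242 = 0.02371 m

S_c ≈ 23.7 mm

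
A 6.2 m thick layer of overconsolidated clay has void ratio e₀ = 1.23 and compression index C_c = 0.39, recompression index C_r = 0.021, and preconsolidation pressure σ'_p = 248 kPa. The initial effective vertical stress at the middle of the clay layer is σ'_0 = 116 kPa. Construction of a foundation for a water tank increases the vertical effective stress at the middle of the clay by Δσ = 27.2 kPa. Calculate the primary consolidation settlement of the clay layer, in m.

Final effective stress: σ'_f = 116 + 27.2 = 143.2 kPa.
σ'_f = 143.2 ≤ σ'_p = 248 kPa, so the clay remains overconsolidated and only the recompression index applies:
S_c = C_r·H/(1+e₀)·log₁₀(σ'_f/σ'_0) = 0.021×6.2/2.23×log₁₀(143.2/116)
    = 0.058386 × 0.091485 = 0.005341 m

S_c ≈ 0.00534 m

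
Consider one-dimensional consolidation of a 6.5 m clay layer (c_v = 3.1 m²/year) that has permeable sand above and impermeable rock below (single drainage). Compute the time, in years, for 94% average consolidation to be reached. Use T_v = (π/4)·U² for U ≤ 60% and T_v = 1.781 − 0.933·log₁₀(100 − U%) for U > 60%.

Drainage path length: H_d = H = 6.5 m (single drainage).
U > 60%: T_v = 1.781 − 0.933·log₁₀(100 − 94) = 1.055.
t = T_v·H_d²/c_v = 1.055×6.5²/3.1 = 14.38 years.

t ≈ 14.4 years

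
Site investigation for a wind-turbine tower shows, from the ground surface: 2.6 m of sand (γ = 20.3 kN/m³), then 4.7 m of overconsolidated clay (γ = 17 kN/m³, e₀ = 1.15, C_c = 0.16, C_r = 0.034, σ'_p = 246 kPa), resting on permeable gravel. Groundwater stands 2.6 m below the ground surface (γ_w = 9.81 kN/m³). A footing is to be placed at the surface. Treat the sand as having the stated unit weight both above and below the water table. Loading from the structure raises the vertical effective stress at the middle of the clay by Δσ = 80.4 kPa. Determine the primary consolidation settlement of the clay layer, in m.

Mid-depth of clay below the ground surface: z = 2.6 + 4.7/2 = 4.95 m.
Total vertical stress at mid-clay: σ_v = 20.3×2.6 + 17×2.35 = 92.73 kPa.
Pore pressure: u = 9.81×(4.95 − 2.6) = 23.054 kPa.
Initial effective stress: σ'_0 = σ_v − u = 92.73 − 23.054 = 69.676 kPa.
Final effective stress: σ'_f = 69.676 + 80.4 = 150.08 kPa.
σ'_f = 150.08 ≤ σ'_p = 246 kPa, so the clay remains overconsolidated and only the recompression index applies:
S_c = C_r·H/(1+e₀)·log₁₀(σ'_f/σ'_0) = 0.034×4.7/2.15×log₁₀(150.08/69.676)
    = 0.074324 × 0.33324 = 0.02477 m

S_c ≈ 0.0248 m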